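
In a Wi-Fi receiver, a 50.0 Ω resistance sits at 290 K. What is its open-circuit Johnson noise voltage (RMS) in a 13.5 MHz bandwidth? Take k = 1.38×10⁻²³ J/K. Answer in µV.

V_n = √(4kTRB)
4kTRB = 4 × 1.38×10⁻²³ × 290 × 5.00×10¹ × 1.35×10⁷ = 1.08×10⁻¹¹ V²
V_n = √(1.08×10⁻¹¹) = 3.29×10⁻⁶ V = 3.29 µV

3.29 µV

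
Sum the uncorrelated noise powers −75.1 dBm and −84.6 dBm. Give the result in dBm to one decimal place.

Convert to linear, add, convert back:
P₁ = 3.09×10⁻¹¹ W, P₂ = 3.47×10⁻¹² W
P_tot = 3.44×10⁻¹¹ W → 10 log₁₀(P_tot / 10⁻³) = −74.6 dBm

−74.6 dBm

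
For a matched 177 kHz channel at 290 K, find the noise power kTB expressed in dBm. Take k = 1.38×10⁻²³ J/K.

P_n = kTB = 1.38×10⁻²³ × 290 × 1.77×10⁵ = 7.08×10⁻¹⁶ W
In dBm: 10 log₁₀(7.08×10⁻¹⁶ / 10⁻³) = −121.5 dBm

−121.5 dBm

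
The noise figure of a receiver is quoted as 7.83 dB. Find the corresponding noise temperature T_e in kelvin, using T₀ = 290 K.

F = 10^(7.83/10) = 6.06736
T_e = (F − 1)·T₀ = (6.06736 − 1) × 290 = 1470 K

1470 K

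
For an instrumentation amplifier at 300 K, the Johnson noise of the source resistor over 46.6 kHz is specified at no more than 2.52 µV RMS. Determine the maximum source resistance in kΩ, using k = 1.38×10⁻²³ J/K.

Johnson–Nyquist: V_n = √(4kTRB) ⇒ R = V_n² / (4kTB)
4kTB = 4 × 1.38×10⁻²³ × 300 × 4.66×10⁴ = 7.72×10⁻¹⁶
R = (2.52×10⁻⁶)² / 7.72×10⁻¹⁶ = 8.23×10³ Ω = 8.23 kΩ

8.23 kΩ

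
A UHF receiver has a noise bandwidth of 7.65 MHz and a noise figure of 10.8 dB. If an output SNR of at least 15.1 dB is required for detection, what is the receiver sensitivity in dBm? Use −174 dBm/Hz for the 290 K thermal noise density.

−79.3 dBm

Sensitivity = −174 + 10 log₁₀(B) + NF + SNR_min
= −174 + 68.84 + 10.8 + 15.1
= −79.26 dBm → −79.3 dBm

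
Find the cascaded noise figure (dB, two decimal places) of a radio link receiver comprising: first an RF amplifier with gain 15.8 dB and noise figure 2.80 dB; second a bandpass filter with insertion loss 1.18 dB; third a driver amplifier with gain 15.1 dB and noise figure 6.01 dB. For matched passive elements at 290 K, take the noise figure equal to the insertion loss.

3.05 dB

Convert to linear (a loss of L dB is a gain of −L dB): F_i = 10^(NF_i/10), G_i = 10^(G_i,dB/10)
  Stage 1: F_1 = 10^(2.80/10) = 1.905, G_1 = 10^(15.8/10) = 38.02
  Stage 2: F_2 = 10^(1.18/10) = 1.312, G_2 = 10^(−1.18/10) = 0.7621
  Stage 3: F_3 = 10^(6.01/10) = 3.990, G_3 = 10^(15.1/10) = 32.36
Friis cascade:
  F = 1.905 + (1.312 − 1)/38.02 + (3.990 − 1)/28.97 = 2.017
NF = 10 log₁₀(2.017) = 3.05 dB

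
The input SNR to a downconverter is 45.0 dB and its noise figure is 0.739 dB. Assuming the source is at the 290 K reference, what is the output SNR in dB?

By definition F = SNR_in/SNR_out, so in dB: SNR_out = SNR_in − NF
SNR_out = 45.0 − 0.739 = 44.261 dB

44.261 dB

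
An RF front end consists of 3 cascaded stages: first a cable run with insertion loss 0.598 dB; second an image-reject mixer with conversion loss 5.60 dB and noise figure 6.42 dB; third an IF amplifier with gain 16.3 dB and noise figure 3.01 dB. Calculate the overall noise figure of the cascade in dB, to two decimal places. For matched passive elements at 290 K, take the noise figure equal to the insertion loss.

Convert to linear (a loss of L dB is a gain of −L dB): F_i = 10^(NF_i/10), G_i = 10^(G_i,dB/10)
  Stage 1: F_1 = 10^(0.598/10) = 1.148, G_1 = 10^(−0.598/10) = 0.8714
  Stage 2: F_2 = 10^(6.42/10) = 4.385, G_2 = 10^(−5.60/10) = 0.2754
  Stage 3: F_3 = 10^(3.01/10) = 2.000, G_3 = 10^(16.3/10) = 42.66
Friis cascade:
  F = 1.148 + (4.385 − 1)/0.8714 + (2.000 − 1)/0.2400 = 9.199
NF = 10 log₁₀(9.199) = 9.64 dB

9.64 dB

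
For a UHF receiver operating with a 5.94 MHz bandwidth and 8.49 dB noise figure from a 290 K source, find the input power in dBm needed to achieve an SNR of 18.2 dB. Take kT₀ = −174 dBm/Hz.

−79.6 dBm

Sensitivity = −174 + 10 log₁₀(B) + NF + SNR_min
= −174 + 67.74 + 8.49 + 18.2
= −79.57 dBm → −79.6 dBm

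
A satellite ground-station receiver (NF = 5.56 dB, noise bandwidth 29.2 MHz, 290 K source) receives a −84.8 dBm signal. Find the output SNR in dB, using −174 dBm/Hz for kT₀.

Noise floor: N = −174 + 10 log₁₀(B) + NF
10 log₁₀(2.92×10⁷) = 74.65 dB
N = −174 + 74.65 + 5.56 = −93.79 dBm
SNR = P_sig − N = −84.8 − (−93.79) = 8.99 dB → 9.0 dB

9.0 dB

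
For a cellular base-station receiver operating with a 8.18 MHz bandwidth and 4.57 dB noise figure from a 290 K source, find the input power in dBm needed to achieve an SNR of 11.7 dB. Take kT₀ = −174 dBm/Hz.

Sensitivity = −174 + 10 log₁₀(B) + NF + SNR_min
= −174 + 69.13 + 4.57 + 11.7
= −88.60 dBm → −88.6 dBm

−88.6 dBm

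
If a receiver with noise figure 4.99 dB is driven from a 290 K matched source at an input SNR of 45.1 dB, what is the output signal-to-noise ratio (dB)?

40.11 dB

By definition F = SNR_in/SNR_out, so in dB: SNR_out = SNR_in − NF
SNR_out = 45.1 − 4.99 = 40.11 dB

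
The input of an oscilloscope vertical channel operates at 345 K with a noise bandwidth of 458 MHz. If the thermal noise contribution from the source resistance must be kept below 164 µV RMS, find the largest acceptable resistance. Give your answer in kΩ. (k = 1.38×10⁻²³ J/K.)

3.08 kΩ

Johnson–Nyquist: V_n = √(4kTRB) ⇒ R = V_n² / (4kTB)
4kTB = 4 × 1.38×10⁻²³ × 345 × 4.58×10⁸ = 8.72×10⁻¹²
R = (1.64×10⁻⁴)² / 8.72×10⁻¹² = 3.08×10³ Ω = 3.08 kΩ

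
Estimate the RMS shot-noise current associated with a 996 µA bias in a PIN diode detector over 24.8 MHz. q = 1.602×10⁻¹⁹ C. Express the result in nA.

89.0 nA

I_n = √(2qI·B)
2qI·B = 2 × 1.602×10⁻¹⁹ × 9.96×10⁻⁴ × 2.48×10⁷ = 7.91×10⁻¹⁵ A²
I_n = √(7.91×10⁻¹⁵) = 8.90×10⁻⁸ A = 89.0 nA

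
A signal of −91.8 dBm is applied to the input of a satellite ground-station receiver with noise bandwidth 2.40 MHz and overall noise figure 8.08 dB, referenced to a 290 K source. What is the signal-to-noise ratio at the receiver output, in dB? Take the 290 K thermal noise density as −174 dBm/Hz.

Noise floor: N = −174 + 10 log₁₀(B) + NF
10 log₁₀(2.40×10⁶) = 63.8 dB
N = −174 + 63.8 + 8.08 = −102.12 dBm
SNR = P_sig − N = −91.8 − (−102.12) = 10.32 dB → 10.3 dB

10.3 dB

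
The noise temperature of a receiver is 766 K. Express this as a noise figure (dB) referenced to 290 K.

F = 1 + T_e/T₀ = 1 + 766/290 = 3.64138
NF = 10 log₁₀(3.64138) = 5.61 dB

5.61 dB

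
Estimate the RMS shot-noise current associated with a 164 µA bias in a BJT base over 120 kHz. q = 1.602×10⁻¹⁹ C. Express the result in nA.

I_n = √(2qI·B)
2qI·B = 2 × 1.602×10⁻¹⁹ × 1.64×10⁻⁴ × 1.20×10⁵ = 6.31×10⁻¹⁸ A²
I_n = √(6.31×10⁻¹⁸) = 2.51×10⁻⁹ A = 2.51 nA

2.51 nA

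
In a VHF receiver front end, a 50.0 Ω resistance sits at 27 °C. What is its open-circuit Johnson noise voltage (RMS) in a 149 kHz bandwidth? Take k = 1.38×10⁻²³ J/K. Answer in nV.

351 nV

T = 27 °C + 273.15 = 300.15 K
V_n = √(4kTRB)
4kTRB = 4 × 1.38×10⁻²³ × 300.15 × 5.00×10¹ × 1.49×10⁵ = 1.23×10⁻¹³ V²
V_n = √(1.23×10⁻¹³) = 3.51×10⁻⁷ V = 351 nV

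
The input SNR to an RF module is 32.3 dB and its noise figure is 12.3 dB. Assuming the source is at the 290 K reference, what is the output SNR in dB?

20.0 dB

By definition F = SNR_in/SNR_out, so in dB: SNR_out = SNR_in − NF
SNR_out = 32.3 − 12.3 = 20.0 dB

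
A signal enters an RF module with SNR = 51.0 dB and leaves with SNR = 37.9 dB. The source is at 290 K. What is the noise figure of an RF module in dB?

13.1 dB

NF (dB) = SNR_in(dB) − SNR_out(dB) when the source is at T₀
NF = 51.0 − 37.9 = 13.1 dB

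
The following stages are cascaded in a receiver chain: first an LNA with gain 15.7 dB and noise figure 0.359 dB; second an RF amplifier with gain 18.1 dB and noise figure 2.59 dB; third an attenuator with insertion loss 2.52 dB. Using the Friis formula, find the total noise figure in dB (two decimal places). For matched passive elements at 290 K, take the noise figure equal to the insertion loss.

0.45 dB

Convert to linear (a loss of L dB is a gain of −L dB): F_i = 10^(NF_i/10), G_i = 10^(G_i,dB/10)
  Stage 1: F_1 = 10^(0.359/10) = 1.086, G_1 = 10^(15.7/10) = 37.15
  Stage 2: F_2 = 10^(2.59/10) = 1.816, G_2 = 10^(18.1/10) = 64.57
  Stage 3: F_3 = 10^(2.52/10) = 1.786, G_3 = 10^(−2.52/10) = 0.5598
Friis cascade:
  F = 1.086 + (1.816 − 1)/37.15 + (1.786 − 1)/2399 = 1.108
NF = 10 log₁₀(1.108) = 0.45 dB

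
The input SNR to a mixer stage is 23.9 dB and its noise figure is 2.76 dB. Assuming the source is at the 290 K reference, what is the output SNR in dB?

21.14 dB

By definition F = SNR_in/SNR_out, so in dB: SNR_out = SNR_in − NF
SNR_out = 23.9 − 2.76 = 21.14 dB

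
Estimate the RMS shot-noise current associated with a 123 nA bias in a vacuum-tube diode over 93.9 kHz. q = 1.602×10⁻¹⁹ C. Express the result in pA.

60.8 pA

I_n = √(2qI·B)
2qI·B = 2 × 1.602×10⁻¹⁹ × 1.23×10⁻⁷ × 9.39×10⁴ = 3.70×10⁻²¹ A²
I_n = √(3.70×10⁻²¹) = 6.08×10⁻¹¹ A = 60.8 pA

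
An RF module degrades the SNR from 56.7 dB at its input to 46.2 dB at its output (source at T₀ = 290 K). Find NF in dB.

10.5 dB

NF (dB) = SNR_in(dB) − SNR_out(dB) when the source is at T₀
NF = 56.7 − 46.2 = 10.5 dB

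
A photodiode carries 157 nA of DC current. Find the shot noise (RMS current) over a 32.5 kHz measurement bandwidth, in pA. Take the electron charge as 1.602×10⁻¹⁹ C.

40.4 pA

I_n = √(2qI·B)
2qI·B = 2 × 1.602×10⁻¹⁹ × 1.57×10⁻⁷ × 3.25×10⁴ = 1.63×10⁻²¹ A²
I_n = √(1.63×10⁻²¹) = 4.04×10⁻¹¹ A = 40.4 pA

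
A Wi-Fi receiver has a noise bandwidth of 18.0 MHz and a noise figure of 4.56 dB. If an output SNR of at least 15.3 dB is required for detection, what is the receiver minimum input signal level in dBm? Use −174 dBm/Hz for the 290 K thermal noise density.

−81.6 dBm

Sensitivity = −174 + 10 log₁₀(B) + NF + SNR_min
= −174 + 72.55 + 4.56 + 15.3
= −81.59 dBm → −81.6 dBm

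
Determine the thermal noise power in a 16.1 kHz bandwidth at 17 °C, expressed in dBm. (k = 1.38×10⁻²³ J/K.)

−131.9 dBm

T = 17 °C + 273.15 = 290.15 K
P_n = kTB = 1.38×10⁻²³ × 290.15 × 1.61×10⁴ = 6.45×10⁻¹⁷ W
In dBm: 10 log₁₀(6.45×10⁻¹⁷ / 10⁻³) = −131.9 dBm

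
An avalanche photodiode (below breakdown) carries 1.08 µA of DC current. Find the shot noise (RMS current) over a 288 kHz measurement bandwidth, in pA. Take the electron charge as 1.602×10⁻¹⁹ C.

I_n = √(2qI·B)
2qI·B = 2 × 1.602×10⁻¹⁹ × 1.08×10⁻⁶ × 2.88×10⁵ = 9.97×10⁻²⁰ A²
I_n = √(9.97×10⁻²⁰) = 3.16×10⁻¹⁰ A = 316 pA

316 pA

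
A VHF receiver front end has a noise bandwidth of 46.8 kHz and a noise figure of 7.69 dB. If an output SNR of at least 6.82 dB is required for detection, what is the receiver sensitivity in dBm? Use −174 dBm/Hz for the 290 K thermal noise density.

Sensitivity = −174 + 10 log₁₀(B) + NF + SNR_min
= −174 + 46.7 + 7.69 + 6.82
= −112.79 dBm → −112.8 dBm

−112.8 dBm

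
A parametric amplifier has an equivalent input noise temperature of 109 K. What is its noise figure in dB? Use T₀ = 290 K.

F = 1 + T_e/T₀ = 1 + 109/290 = 1.37586
NF = 10 log₁₀(1.37586) = 1.39 dB

1.39 dB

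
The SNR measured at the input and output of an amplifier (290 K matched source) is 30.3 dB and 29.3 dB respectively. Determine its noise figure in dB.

NF (dB) = SNR_in(dB) − SNR_out(dB) when the source is at T₀
NF = 30.3 − 29.3 = 1.0 dB

1.0 dB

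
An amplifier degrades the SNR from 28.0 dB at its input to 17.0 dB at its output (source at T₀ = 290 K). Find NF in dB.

NF (dB) = SNR_in(dB) − SNR_out(dB) when the source is at T₀
NF = 28.0 − 17.0 = 11.0 dB

11.0 dB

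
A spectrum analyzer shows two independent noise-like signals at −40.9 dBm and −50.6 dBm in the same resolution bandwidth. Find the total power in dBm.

Convert to linear, add, convert back:
P₁ = 8.13×10⁻⁸ W, P₂ = 8.71×10⁻⁹ W
P_tot = 9.00×10⁻⁸ W → 10 log₁₀(P_tot / 10⁻³) = −40.5 dBm

−40.5 dBm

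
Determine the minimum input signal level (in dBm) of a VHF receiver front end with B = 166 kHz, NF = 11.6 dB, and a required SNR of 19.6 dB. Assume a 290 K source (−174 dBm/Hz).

Sensitivity = −174 + 10 log₁₀(B) + NF + SNR_min
= −174 + 52.2 + 11.6 + 19.6
= −90.6 dBm → −90.6 dBm

−90.6 dBm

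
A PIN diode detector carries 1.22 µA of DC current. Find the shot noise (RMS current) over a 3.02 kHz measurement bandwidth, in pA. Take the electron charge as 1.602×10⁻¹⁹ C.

I_n = √(2qI·B)
2qI·B = 2 × 1.602×10⁻¹⁹ × 1.22×10⁻⁶ × 3.02×10³ = 1.18×10⁻²¹ A²
I_n = √(1.18×10⁻²¹) = 3.44×10⁻¹¹ A = 34.4 pA

34.4 pA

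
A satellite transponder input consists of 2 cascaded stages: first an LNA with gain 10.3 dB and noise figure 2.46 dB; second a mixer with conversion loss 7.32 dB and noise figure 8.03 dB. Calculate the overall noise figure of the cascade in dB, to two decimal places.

3.54 dB

Convert to linear (a loss of L dB is a gain of −L dB): F_i = 10^(NF_i/10), G_i = 10^(G_i,dB/10)
  Stage 1: F_1 = 10^(2.46/10) = 1.762, G_1 = 10^(10.3/10) = 10.72
  Stage 2: F_2 = 10^(8.03/10) = 6.353, G_2 = 10^(−7.32/10) = 0.1854
Friis cascade:
  F = 1.762 + (6.353 − 1)/10.72 = 2.262
NF = 10 log₁₀(2.262) = 3.54 dB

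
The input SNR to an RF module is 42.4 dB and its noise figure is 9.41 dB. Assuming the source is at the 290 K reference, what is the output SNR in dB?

32.99 dB

By definition F = SNR_in/SNR_out, so in dB: SNR_out = SNR_in − NF
SNR_out = 42.4 − 9.41 = 32.99 dB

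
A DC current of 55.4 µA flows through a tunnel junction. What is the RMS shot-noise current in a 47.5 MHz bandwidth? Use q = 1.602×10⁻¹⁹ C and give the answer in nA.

I_n = √(2qI·B)
2qI·B = 2 × 1.602×10⁻¹⁹ × 5.54×10⁻⁵ × 4.75×10⁷ = 8.43×10⁻¹⁶ A²
I_n = √(8.43×10⁻¹⁶) = 2.90×10⁻⁸ A = 29.0 nA

29.0 nA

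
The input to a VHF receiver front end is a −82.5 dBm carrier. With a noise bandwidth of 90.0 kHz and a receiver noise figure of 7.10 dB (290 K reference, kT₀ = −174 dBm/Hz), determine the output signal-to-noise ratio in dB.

34.9 dB

Noise floor: N = −174 + 10 log₁₀(B) + NF
10 log₁₀(9.00×10⁴) = 49.54 dB
N = −174 + 49.54 + 7.10 = −117.36 dBm
SNR = P_sig − N = −82.5 − (−117.36) = 34.86 dB → 34.9 dB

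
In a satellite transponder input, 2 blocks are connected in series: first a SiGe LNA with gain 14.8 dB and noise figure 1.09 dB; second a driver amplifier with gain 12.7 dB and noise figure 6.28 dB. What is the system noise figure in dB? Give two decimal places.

Convert to linear (a loss of L dB is a gain of −L dB): F_i = 10^(NF_i/10), G_i = 10^(G_i,dB/10)
  Stage 1: F_1 = 10^(1.09/10) = 1.285, G_1 = 10^(14.8/10) = 30.20
  Stage 2: F_2 = 10^(6.28/10) = 4.246, G_2 = 10^(12.7/10) = 18.62
Friis cascade:
  F = 1.285 + (4.246 − 1)/30.20 = 1.393
NF = 10 log₁₀(1.393) = 1.44 dB

1.44 dB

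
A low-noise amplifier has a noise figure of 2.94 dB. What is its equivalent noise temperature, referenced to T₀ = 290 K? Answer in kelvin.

F = 10^(2.94/10) = 1.96789
T_e = (F − 1)·T₀ = (1.96789 − 1) × 290 = 281 K

281 K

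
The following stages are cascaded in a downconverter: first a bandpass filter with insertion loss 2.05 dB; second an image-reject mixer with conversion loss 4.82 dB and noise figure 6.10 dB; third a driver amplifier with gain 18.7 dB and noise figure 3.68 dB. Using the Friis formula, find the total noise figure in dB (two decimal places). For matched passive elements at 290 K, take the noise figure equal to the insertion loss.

11.15 dB

Convert to linear (a loss of L dB is a gain of −L dB): F_i = 10^(NF_i/10), G_i = 10^(G_i,dB/10)
  Stage 1: F_1 = 10^(2.05/10) = 1.603, G_1 = 10^(−2.05/10) = 0.6237
  Stage 2: F_2 = 10^(6.10/10) = 4.074, G_2 = 10^(−4.82/10) = 0.3296
  Stage 3: F_3 = 10^(3.68/10) = 2.333, G_3 = 10^(18.7/10) = 74.13
Friis cascade:
  F = 1.603 + (4.074 − 1)/0.6237 + (2.333 − 1)/0.2056 = 13.02
NF = 10 log₁₀(13.02) = 11.15 dB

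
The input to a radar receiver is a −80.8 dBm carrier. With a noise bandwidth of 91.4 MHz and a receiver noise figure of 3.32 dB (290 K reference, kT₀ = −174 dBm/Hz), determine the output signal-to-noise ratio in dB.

10.3 dB

Noise floor: N = −174 + 10 log₁₀(B) + NF
10 log₁₀(9.14×10⁷) = 79.61 dB
N = −174 + 79.61 + 3.32 = −91.07 dBm
SNR = P_sig − N = −80.8 − (−91.07) = 10.27 dB → 10.3 dB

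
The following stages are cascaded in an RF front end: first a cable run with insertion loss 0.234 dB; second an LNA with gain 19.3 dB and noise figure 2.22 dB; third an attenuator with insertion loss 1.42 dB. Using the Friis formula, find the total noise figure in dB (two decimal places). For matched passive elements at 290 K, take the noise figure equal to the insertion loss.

Convert to linear (a loss of L dB is a gain of −L dB): F_i = 10^(NF_i/10), G_i = 10^(G_i,dB/10)
  Stage 1: F_1 = 10^(0.234/10) = 1.055, G_1 = 10^(−0.234/10) = 0.9475
  Stage 2: F_2 = 10^(2.22/10) = 1.667, G_2 = 10^(19.3/10) = 85.11
  Stage 3: F_3 = 10^(1.42/10) = 1.387, G_3 = 10^(−1.42/10) = 0.7211
Friis cascade:
  F = 1.055 + (1.667 − 1)/0.9475 + (1.387 − 1)/80.65 = 1.764
NF = 10 log₁₀(1.764) = 2.47 dB

2.47 dB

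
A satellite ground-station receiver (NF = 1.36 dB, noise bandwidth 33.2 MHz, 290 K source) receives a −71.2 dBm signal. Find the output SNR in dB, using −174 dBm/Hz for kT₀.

26.2 dB

Noise floor: N = −174 + 10 log₁₀(B) + NF
10 log₁₀(3.32×10⁷) = 75.21 dB
N = −174 + 75.21 + 1.36 = −97.43 dBm
SNR = P_sig − N = −71.2 − (−97.43) = 26.23 dB → 26.2 dB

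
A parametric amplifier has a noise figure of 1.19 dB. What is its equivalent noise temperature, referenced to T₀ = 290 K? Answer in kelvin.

F = 10^(1.19/10) = 1.31522
T_e = (F − 1)·T₀ = (1.31522 − 1) × 290 = 91.4 K

91.4 K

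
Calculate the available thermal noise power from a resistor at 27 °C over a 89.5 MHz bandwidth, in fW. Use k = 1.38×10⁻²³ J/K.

T = 27 °C + 273.15 = 300.15 K
P_n = kTB = 1.38×10⁻²³ × 300.15 × 8.95×10⁷ = 3.71×10⁻¹³ W = 371 fW

371 fW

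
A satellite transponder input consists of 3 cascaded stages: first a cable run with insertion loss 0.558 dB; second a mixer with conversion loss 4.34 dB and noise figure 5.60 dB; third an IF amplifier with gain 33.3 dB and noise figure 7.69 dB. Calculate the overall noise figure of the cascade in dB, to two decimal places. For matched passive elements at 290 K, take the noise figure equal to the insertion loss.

12.83 dB

Convert to linear (a loss of L dB is a gain of −L dB): F_i = 10^(NF_i/10), G_i = 10^(G_i,dB/10)
  Stage 1: F_1 = 10^(0.558/10) = 1.137, G_1 = 10^(−0.558/10) = 0.8794
  Stage 2: F_2 = 10^(5.60/10) = 3.631, G_2 = 10^(−4.34/10) = 0.3681
  Stage 3: F_3 = 10^(7.69/10) = 5.875, G_3 = 10^(33.3/10) = 2138
Friis cascade:
  F = 1.137 + (3.631 − 1)/0.8794 + (5.875 − 1)/0.3237 = 19.19
NF = 10 log₁₀(19.19) = 12.83 dB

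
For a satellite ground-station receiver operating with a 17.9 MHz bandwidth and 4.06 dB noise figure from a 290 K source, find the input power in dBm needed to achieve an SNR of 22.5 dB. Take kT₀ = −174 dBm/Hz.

−74.9 dBm

Sensitivity = −174 + 10 log₁₀(B) + NF + SNR_min
= −174 + 72.53 + 4.06 + 22.5
= −74.91 dBm → −74.9 dBm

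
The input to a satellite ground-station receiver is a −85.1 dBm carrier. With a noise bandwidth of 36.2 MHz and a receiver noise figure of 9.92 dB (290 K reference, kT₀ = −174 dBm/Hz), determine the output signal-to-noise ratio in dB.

Noise floor: N = −174 + 10 log₁₀(B) + NF
10 log₁₀(3.62×10⁷) = 75.59 dB
N = −174 + 75.59 + 9.92 = −88.49 dBm
SNR = P_sig − N = −85.1 − (−88.49) = 3.39 dB → 3.4 dB

3.4 dB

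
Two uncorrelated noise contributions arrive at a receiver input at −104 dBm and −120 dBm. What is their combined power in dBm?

Convert to linear, add, convert back:
P₁ = 3.98×10⁻¹⁴ W, P₂ = 1.00×10⁻¹⁵ W
P_tot = 4.08×10⁻¹⁴ W → 10 log₁₀(P_tot / 10⁻³) = −103.9 dBm

−103.9 dBm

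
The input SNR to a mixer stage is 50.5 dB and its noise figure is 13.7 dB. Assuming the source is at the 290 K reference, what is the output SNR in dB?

By definition F = SNR_in/SNR_out, so in dB: SNR_out = SNR_in − NF
SNR_out = 50.5 − 13.7 = 36.8 dB

36.8 dB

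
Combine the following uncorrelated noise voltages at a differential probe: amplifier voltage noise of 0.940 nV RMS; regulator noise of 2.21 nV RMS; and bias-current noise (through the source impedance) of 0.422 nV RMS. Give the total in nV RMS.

2.44 nV

Uncorrelated sources add in power (mean-square): V_tot = √(ΣV_i²)
V_tot = √[(9.40×10⁻¹⁰)² + (2.21×10⁻⁹)² + (4.22×10⁻¹⁰)²] = 2.44×10⁻⁹ V = 2.44 nV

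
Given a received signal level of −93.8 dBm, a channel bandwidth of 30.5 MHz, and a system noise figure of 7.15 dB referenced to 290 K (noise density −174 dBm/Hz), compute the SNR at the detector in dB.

Noise floor: N = −174 + 10 log₁₀(B) + NF
10 log₁₀(3.05×10⁷) = 74.84 dB
N = −174 + 74.84 + 7.15 = −92.01 dBm
SNR = P_sig − N = −93.8 − (−92.01) = −1.79 dB → −1.8 dB

−1.8 dB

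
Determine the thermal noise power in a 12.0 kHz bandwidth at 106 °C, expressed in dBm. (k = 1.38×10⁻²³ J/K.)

T = 106 °C + 273.15 = 379.15 K
P_n = kTB = 1.38×10⁻²³ × 379.15 × 1.20×10⁴ = 6.28×10⁻¹⁷ W
In dBm: 10 log₁₀(6.28×10⁻¹⁷ / 10⁻³) = −132.0 dBm

−132.0 dBm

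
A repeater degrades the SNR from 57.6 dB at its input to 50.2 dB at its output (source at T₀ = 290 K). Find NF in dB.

NF (dB) = SNR_in(dB) − SNR_out(dB) when the source is at T₀
NF = 57.6 − 50.2 = 7.4 dB

7.4 dB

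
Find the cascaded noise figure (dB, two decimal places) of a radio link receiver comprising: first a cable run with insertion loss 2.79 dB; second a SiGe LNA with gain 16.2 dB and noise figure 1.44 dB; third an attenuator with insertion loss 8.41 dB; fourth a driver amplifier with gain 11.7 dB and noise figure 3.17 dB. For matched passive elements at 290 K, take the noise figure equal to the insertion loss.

5.13 dB

Convert to linear (a loss of L dB is a gain of −L dB): F_i = 10^(NF_i/10), G_i = 10^(G_i,dB/10)
  Stage 1: F_1 = 10^(2.79/10) = 1.901, G_1 = 10^(−2.79/10) = 0.5260
  Stage 2: F_2 = 10^(1.44/10) = 1.393, G_2 = 10^(16.2/10) = 41.69
  Stage 3: F_3 = 10^(8.41/10) = 6.934, G_3 = 10^(−8.41/10) = 0.1442
  Stage 4: F_4 = 10^(3.17/10) = 2.075, G_4 = 10^(11.7/10) = 14.79
Friis cascade:
  F = 1.901 + (1.393 − 1)/0.5260 + (6.934 − 1)/21.93 + (2.075 − 1)/3.162 = 3.259
NF = 10 log₁₀(3.259) = 5.13 dB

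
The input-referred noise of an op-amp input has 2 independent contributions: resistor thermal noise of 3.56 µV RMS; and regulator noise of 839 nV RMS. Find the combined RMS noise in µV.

3.66 µV

Uncorrelated sources add in power (mean-square): V_tot = √(ΣV_i²)
V_tot = √[(3.56×10⁻⁶)² + (8.39×10⁻⁷)²] = 3.66×10⁻⁶ V = 3.66 µV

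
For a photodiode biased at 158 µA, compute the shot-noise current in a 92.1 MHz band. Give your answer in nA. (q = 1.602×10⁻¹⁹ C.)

68.3 nA

I_n = √(2qI·B)
2qI·B = 2 × 1.602×10⁻¹⁹ × 1.58×10⁻⁴ × 9.21×10⁷ = 4.66×10⁻¹⁵ A²
I_n = √(4.66×10⁻¹⁵) = 6.83×10⁻⁸ A = 68.3 nA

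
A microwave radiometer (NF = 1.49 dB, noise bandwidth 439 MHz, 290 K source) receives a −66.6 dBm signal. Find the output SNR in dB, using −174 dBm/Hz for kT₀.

Noise floor: N = −174 + 10 log₁₀(B) + NF
10 log₁₀(4.39×10⁸) = 86.42 dB
N = −174 + 86.42 + 1.49 = −86.09 dBm
SNR = P_sig − N = −66.6 − (−86.09) = 19.49 dB → 19.5 dB

19.5 dB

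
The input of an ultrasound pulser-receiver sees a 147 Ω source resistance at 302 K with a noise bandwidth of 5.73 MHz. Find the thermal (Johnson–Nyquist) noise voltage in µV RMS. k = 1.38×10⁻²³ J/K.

3.75 µV

V_n = √(4kTRB)
4kTRB = 4 × 1.38×10⁻²³ × 302 × 1.47×10² × 5.73×10⁶ = 1.40×10⁻¹¹ V²
V_n = √(1.40×10⁻¹¹) = 3.75×10⁻⁶ V = 3.75 µV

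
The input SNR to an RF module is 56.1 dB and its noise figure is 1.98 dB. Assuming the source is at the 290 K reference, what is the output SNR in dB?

By definition F = SNR_in/SNR_out, so in dB: SNR_out = SNR_in − NF
SNR_out = 56.1 − 1.98 = 54.12 dB

54.12 dB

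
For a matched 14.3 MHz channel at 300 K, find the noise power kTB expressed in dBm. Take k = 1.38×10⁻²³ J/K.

P_n = kTB = 1.38×10⁻²³ × 300 × 1.43×10⁷ = 5.92×10⁻¹⁴ W
In dBm: 10 log₁₀(5.92×10⁻¹⁴ / 10⁻³) = −102.3 dBm

−102.3 dBm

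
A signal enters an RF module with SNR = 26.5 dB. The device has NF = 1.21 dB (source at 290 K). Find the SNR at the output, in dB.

By definition F = SNR_in/SNR_out, so in dB: SNR_out = SNR_in − NF
SNR_out = 26.5 − 1.21 = 25.29 dB

25.29 dB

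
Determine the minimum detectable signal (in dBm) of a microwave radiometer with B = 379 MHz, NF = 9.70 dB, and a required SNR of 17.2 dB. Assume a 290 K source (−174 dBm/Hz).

−61.3 dBm

Sensitivity = −174 + 10 log₁₀(B) + NF + SNR_min
= −174 + 85.79 + 9.70 + 17.2
= −61.31 dBm → −61.3 dBm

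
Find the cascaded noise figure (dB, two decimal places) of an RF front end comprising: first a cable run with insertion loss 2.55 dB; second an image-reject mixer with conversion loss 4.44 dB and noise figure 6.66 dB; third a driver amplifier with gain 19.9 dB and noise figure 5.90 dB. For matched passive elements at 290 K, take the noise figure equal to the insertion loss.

Convert to linear (a loss of L dB is a gain of −L dB): F_i = 10^(NF_i/10), G_i = 10^(G_i,dB/10)
  Stage 1: F_1 = 10^(2.55/10) = 1.799, G_1 = 10^(−2.55/10) = 0.5559
  Stage 2: F_2 = 10^(6.66/10) = 4.634, G_2 = 10^(−4.44/10) = 0.3597
  Stage 3: F_3 = 10^(5.90/10) = 3.890, G_3 = 10^(19.9/10) = 97.72
Friis cascade:
  F = 1.799 + (4.634 − 1)/0.5559 + (3.890 − 1)/0.2000 = 22.79
NF = 10 log₁₀(22.79) = 13.58 dB

13.58 dB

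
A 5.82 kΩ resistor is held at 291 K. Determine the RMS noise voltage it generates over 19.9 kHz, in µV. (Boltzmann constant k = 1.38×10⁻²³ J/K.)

1.36 µV

V_n = √(4kTRB)
4kTRB = 4 × 1.38×10⁻²³ × 291 × 5.82×10³ × 1.99×10⁴ = 1.86×10⁻¹² V²
V_n = √(1.86×10⁻¹²) = 1.36×10⁻⁶ V = 1.36 µV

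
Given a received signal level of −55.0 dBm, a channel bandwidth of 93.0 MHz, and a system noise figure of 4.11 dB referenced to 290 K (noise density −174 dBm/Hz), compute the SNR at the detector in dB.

Noise floor: N = −174 + 10 log₁₀(B) + NF
10 log₁₀(9.30×10⁷) = 79.68 dB
N = −174 + 79.68 + 4.11 = −90.21 dBm
SNR = P_sig − N = −55.0 − (−90.21) = 35.21 dB → 35.2 dB

35.2 dB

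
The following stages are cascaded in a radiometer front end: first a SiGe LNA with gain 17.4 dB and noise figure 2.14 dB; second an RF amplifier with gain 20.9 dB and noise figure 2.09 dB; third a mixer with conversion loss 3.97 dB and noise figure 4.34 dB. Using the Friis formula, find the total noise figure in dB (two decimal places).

2.17 dB

Convert to linear (a loss of L dB is a gain of −L dB): F_i = 10^(NF_i/10), G_i = 10^(G_i,dB/10)
  Stage 1: F_1 = 10^(2.14/10) = 1.637, G_1 = 10^(17.4/10) = 54.95
  Stage 2: F_2 = 10^(2.09/10) = 1.618, G_2 = 10^(20.9/10) = 123.0
  Stage 3: F_3 = 10^(4.34/10) = 2.716, G_3 = 10^(−3.97/10) = 0.4009
Friis cascade:
  F = 1.637 + (1.618 − 1)/54.95 + (2.716 − 1)/6761 = 1.648
NF = 10 log₁₀(1.648) = 2.17 dB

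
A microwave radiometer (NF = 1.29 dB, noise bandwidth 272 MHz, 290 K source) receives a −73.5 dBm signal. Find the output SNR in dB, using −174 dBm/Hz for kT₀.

14.9 dB

Noise floor: N = −174 + 10 log₁₀(B) + NF
10 log₁₀(2.72×10⁸) = 84.35 dB
N = −174 + 84.35 + 1.29 = −88.36 dBm
SNR = P_sig − N = −73.5 − (−88.36) = 14.86 dB → 14.9 dB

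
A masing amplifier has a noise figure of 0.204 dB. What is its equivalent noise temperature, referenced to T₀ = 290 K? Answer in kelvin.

13.9 K

F = 10^(0.204/10) = 1.04809
T_e = (F − 1)·T₀ = (1.04809 − 1) × 290 = 13.9 K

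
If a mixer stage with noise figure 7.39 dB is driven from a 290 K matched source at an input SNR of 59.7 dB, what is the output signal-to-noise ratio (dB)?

By definition F = SNR_in/SNR_out, so in dB: SNR_out = SNR_in − NF
SNR_out = 59.7 − 7.39 = 52.31 dB

52.31 dB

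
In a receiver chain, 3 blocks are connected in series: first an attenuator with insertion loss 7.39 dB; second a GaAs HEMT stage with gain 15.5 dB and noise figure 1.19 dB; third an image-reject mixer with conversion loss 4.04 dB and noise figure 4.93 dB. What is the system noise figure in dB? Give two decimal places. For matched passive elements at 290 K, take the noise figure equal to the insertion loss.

8.77 dB

Convert to linear (a loss of L dB is a gain of −L dB): F_i = 10^(NF_i/10), G_i = 10^(G_i,dB/10)
  Stage 1: F_1 = 10^(7.39/10) = 5.483, G_1 = 10^(−7.39/10) = 0.1824
  Stage 2: F_2 = 10^(1.19/10) = 1.315, G_2 = 10^(15.5/10) = 35.48
  Stage 3: F_3 = 10^(4.93/10) = 3.112, G_3 = 10^(−4.04/10) = 0.3945
Friis cascade:
  F = 5.483 + (1.315 − 1)/0.1824 + (3.112 − 1)/6.471 = 7.537
NF = 10 log₁₀(7.537) = 8.77 dB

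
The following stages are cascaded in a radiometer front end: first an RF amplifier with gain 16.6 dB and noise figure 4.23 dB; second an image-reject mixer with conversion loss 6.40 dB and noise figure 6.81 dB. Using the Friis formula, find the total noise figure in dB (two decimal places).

4.36 dB

Convert to linear (a loss of L dB is a gain of −L dB): F_i = 10^(NF_i/10), G_i = 10^(G_i,dB/10)
  Stage 1: F_1 = 10^(4.23/10) = 2.649, G_1 = 10^(16.6/10) = 45.71
  Stage 2: F_2 = 10^(6.81/10) = 4.797, G_2 = 10^(−6.40/10) = 0.2291
Friis cascade:
  F = 2.649 + (4.797 − 1)/45.71 = 2.732
NF = 10 log₁₀(2.732) = 4.36 dB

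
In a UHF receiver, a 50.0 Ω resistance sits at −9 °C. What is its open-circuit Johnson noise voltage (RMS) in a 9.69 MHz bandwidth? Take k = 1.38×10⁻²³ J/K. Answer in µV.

T = −9 °C + 273.15 = 264.15 K
V_n = √(4kTRB)
4kTRB = 4 × 1.38×10⁻²³ × 264.15 × 5.00×10¹ × 9.69×10⁶ = 7.06×10⁻¹² V²
V_n = √(7.06×10⁻¹²) = 2.66×10⁻⁶ V = 2.66 µV

2.66 µV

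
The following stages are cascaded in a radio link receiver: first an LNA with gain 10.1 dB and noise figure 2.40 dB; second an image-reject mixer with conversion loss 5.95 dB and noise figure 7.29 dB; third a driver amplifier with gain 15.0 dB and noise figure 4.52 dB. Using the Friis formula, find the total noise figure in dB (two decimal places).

4.58 dB

Convert to linear (a loss of L dB is a gain of −L dB): F_i = 10^(NF_i/10), G_i = 10^(G_i,dB/10)
  Stage 1: F_1 = 10^(2.40/10) = 1.738, G_1 = 10^(10.1/10) = 10.23
  Stage 2: F_2 = 10^(7.29/10) = 5.358, G_2 = 10^(−5.95/10) = 0.2541
  Stage 3: F_3 = 10^(4.52/10) = 2.831, G_3 = 10^(15.0/10) = 31.62
Friis cascade:
  F = 1.738 + (5.358 − 1)/10.23 + (2.831 − 1)/2.600 = 2.868
NF = 10 log₁₀(2.868) = 4.58 dB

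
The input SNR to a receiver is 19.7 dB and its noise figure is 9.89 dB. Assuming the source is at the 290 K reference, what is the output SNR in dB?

9.81 dB

By definition F = SNR_in/SNR_out, so in dB: SNR_out = SNR_in − NF
SNR_out = 19.7 − 9.89 = 9.81 dB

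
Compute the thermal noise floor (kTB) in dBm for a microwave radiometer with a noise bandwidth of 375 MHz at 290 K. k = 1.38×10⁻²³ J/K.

−88.2 dBm

P_n = kTB = 1.38×10⁻²³ × 290 × 3.75×10⁸ = 1.50×10⁻¹² W
In dBm: 10 log₁₀(1.50×10⁻¹² / 10⁻³) = −88.2 dBm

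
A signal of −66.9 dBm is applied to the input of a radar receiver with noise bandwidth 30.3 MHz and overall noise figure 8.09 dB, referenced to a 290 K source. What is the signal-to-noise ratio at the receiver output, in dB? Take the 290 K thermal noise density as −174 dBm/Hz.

Noise floor: N = −174 + 10 log₁₀(B) + NF
10 log₁₀(3.03×10⁷) = 74.81 dB
N = −174 + 74.81 + 8.09 = −91.10 dBm
SNR = P_sig − N = −66.9 − (−91.10) = 24.20 dB → 24.2 dB

24.2 dB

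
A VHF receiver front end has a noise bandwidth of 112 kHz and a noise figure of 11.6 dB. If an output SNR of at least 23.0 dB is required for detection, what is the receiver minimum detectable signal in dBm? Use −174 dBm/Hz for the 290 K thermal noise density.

−88.9 dBm

Sensitivity = −174 + 10 log₁₀(B) + NF + SNR_min
= −174 + 50.49 + 11.6 + 23.0
= −88.91 dBm → −88.9 dBm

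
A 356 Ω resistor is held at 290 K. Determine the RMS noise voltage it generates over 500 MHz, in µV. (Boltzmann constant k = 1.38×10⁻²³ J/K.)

53.4 µV

V_n = √(4kTRB)
4kTRB = 4 × 1.38×10⁻²³ × 290 × 3.56×10² × 5.00×10⁸ = 2.85×10⁻⁹ V²
V_n = √(2.85×10⁻⁹) = 5.34×10⁻⁵ V = 53.4 µV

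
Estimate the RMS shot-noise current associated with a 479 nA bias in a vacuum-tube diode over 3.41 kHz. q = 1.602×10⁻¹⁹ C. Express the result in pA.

22.9 pA

I_n = √(2qI·B)
2qI·B = 2 × 1.602×10⁻¹⁹ × 4.79×10⁻⁷ × 3.41×10³ = 5.23×10⁻²² A²
I_n = √(5.23×10⁻²²) = 2.29×10⁻¹¹ A = 22.9 pA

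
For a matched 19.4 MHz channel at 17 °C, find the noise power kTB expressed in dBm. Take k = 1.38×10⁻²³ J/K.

−101.1 dBm

T = 17 °C + 273.15 = 290.15 K
P_n = kTB = 1.38×10⁻²³ × 290.15 × 1.94×10⁷ = 7.77×10⁻¹⁴ W
In dBm: 10 log₁₀(7.77×10⁻¹⁴ / 10⁻³) = −101.1 dBm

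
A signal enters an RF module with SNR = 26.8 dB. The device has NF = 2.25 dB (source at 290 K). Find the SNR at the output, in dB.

By definition F = SNR_in/SNR_out, so in dB: SNR_out = SNR_in − NF
SNR_out = 26.8 − 2.25 = 24.55 dB

24.55 dB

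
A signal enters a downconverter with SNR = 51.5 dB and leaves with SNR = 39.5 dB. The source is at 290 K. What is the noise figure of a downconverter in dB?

NF (dB) = SNR_in(dB) − SNR_out(dB) when the source is at T₀
NF = 51.5 − 39.5 = 12.0 dB

12.0 dB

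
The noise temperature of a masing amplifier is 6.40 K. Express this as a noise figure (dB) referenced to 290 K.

F = 1 + T_e/T₀ = 1 + 6.40/290 = 1.02207
NF = 10 log₁₀(1.02207) = 0.095 dB

0.095 dB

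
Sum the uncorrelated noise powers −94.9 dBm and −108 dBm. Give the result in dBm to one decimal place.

−94.7 dBm

Convert to linear, add, convert back:
P₁ = 3.24×10⁻¹³ W, P₂ = 1.58×10⁻¹⁴ W
P_tot = 3.39×10⁻¹³ W → 10 log₁₀(P_tot / 10⁻³) = −94.7 dBm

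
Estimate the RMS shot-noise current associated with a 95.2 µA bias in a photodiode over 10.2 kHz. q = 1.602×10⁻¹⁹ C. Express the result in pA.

558 pA

I_n = √(2qI·B)
2qI·B = 2 × 1.602×10⁻¹⁹ × 9.52×10⁻⁵ × 1.02×10⁴ = 3.11×10⁻¹⁹ A²
I_n = √(3.11×10⁻¹⁹) = 5.58×10⁻¹⁰ A = 558 pA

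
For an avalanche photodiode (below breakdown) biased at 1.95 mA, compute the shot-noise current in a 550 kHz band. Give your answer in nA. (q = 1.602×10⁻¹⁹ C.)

I_n = √(2qI·B)
2qI·B = 2 × 1.602×10⁻¹⁹ × 1.95×10⁻³ × 5.50×10⁵ = 3.44×10⁻¹⁶ A²
I_n = √(3.44×10⁻¹⁶) = 1.85×10⁻⁸ A = 18.5 nA

18.5 nA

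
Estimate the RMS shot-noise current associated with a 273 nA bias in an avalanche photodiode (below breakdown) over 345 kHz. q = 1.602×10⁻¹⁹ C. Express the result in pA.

I_n = √(2qI·B)
2qI·B = 2 × 1.602×10⁻¹⁹ × 2.73×10⁻⁷ × 3.45×10⁵ = 3.02×10⁻²⁰ A²
I_n = √(3.02×10⁻²⁰) = 1.74×10⁻¹⁰ A = 174 pA

174 pA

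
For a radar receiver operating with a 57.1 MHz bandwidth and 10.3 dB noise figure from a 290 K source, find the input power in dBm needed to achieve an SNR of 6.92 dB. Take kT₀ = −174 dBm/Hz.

Sensitivity = −174 + 10 log₁₀(B) + NF + SNR_min
= −174 + 77.57 + 10.3 + 6.92
= −79.21 dBm → −79.2 dBm

−79.2 dBm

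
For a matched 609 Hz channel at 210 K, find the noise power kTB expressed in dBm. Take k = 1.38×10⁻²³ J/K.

P_n = kTB = 1.38×10⁻²³ × 210 × 6.09×10² = 1.76×10⁻¹⁸ W
In dBm: 10 log₁₀(1.76×10⁻¹⁸ / 10⁻³) = −147.5 dBm

−147.5 dBm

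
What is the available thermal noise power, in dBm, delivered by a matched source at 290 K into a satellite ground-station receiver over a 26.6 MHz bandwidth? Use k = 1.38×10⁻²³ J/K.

P_n = kTB = 1.38×10⁻²³ × 290 × 2.66×10⁷ = 1.06×10⁻¹³ W
In dBm: 10 log₁₀(1.06×10⁻¹³ / 10⁻³) = −99.7 dBm

−99.7 dBm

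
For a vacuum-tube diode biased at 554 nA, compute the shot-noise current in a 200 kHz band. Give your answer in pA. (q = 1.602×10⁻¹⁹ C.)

188 pA

I_n = √(2qI·B)
2qI·B = 2 × 1.602×10⁻¹⁹ × 5.54×10⁻⁷ × 2.00×10⁵ = 3.55×10⁻²⁰ A²
I_n = √(3.55×10⁻²⁰) = 1.88×10⁻¹⁰ A = 188 pA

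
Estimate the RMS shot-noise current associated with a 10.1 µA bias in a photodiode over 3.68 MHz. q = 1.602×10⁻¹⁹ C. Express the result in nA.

I_n = √(2qI·B)
2qI·B = 2 × 1.602×10⁻¹⁹ × 1.01×10⁻⁵ × 3.68×10⁶ = 1.19×10⁻¹⁷ A²
I_n = √(1.19×10⁻¹⁷) = 3.45×10⁻⁹ A = 3.45 nA

3.45 nA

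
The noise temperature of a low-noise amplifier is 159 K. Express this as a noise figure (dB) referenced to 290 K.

F = 1 + T_e/T₀ = 1 + 159/290 = 1.54828
NF = 10 log₁₀(1.54828) = 1.90 dB

1.90 dB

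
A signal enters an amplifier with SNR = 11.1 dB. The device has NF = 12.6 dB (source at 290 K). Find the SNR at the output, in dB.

−1.5 dB

By definition F = SNR_in/SNR_out, so in dB: SNR_out = SNR_in − NF
SNR_out = 11.1 − 12.6 = −1.5 dB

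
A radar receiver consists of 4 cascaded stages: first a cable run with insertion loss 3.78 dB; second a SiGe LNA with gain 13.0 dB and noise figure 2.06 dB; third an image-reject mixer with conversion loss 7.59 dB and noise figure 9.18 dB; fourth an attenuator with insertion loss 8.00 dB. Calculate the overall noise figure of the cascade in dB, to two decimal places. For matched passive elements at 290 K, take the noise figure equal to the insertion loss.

9.22 dB

Convert to linear (a loss of L dB is a gain of −L dB): F_i = 10^(NF_i/10), G_i = 10^(G_i,dB/10)
  Stage 1: F_1 = 10^(3.78/10) = 2.388, G_1 = 10^(−3.78/10) = 0.4188
  Stage 2: F_2 = 10^(2.06/10) = 1.607, G_2 = 10^(13.0/10) = 19.95
  Stage 3: F_3 = 10^(9.18/10) = 8.279, G_3 = 10^(−7.59/10) = 0.1742
  Stage 4: F_4 = 10^(8.00/10) = 6.310, G_4 = 10^(−8.00/10) = 0.1585
Friis cascade:
  F = 2.388 + (1.607 − 1)/0.4188 + (8.279 − 1)/8.356 + (6.310 − 1)/1.455 = 8.356
NF = 10 log₁₀(8.356) = 9.22 dB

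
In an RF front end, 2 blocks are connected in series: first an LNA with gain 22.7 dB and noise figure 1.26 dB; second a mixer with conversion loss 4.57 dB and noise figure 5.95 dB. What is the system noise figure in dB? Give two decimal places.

1.31 dB

Convert to linear (a loss of L dB is a gain of −L dB): F_i = 10^(NF_i/10), G_i = 10^(G_i,dB/10)
  Stage 1: F_1 = 10^(1.26/10) = 1.337, G_1 = 10^(22.7/10) = 186.2
  Stage 2: F_2 = 10^(5.95/10) = 3.936, G_2 = 10^(−4.57/10) = 0.3491
Friis cascade:
  F = 1.337 + (3.936 − 1)/186.2 = 1.352
NF = 10 log₁₀(1.352) = 1.31 dB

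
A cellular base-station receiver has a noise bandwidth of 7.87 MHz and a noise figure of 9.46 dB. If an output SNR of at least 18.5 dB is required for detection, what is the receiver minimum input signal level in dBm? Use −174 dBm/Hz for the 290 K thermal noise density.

−77.1 dBm

Sensitivity = −174 + 10 log₁₀(B) + NF + SNR_min
= −174 + 68.96 + 9.46 + 18.5
= −77.08 dBm → −77.1 dBm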